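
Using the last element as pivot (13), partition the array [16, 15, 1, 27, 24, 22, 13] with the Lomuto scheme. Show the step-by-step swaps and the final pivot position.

Lomuto partition with pivot = 13:

Initial array: [16, 15, 1, 27, 24, 22, 13]

arr[0]=16 > 13: no swap
arr[1]=15 > 13: no swap
arr[2]=1 <= 13: swap with position 0, array becomes [1, 15, 16, 27, 24, 22, 13]
arr[3]=27 > 13: no swap
arr[4]=24 > 13: no swap
arr[5]=22 > 13: no swap

Place pivot at position 1: [1, 13, 16, 27, 24, 22, 15]
Pivot position: 1

After partitioning with pivot 13, the array becomes [1, 13, 16, 27, 24, 22, 15]. The pivot is placed at index 1. All elements to the left of the pivot are <= 13, and all elements to the right are > 13.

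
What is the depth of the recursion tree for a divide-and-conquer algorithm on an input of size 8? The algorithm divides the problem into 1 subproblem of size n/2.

For divide and conquer with division factor 2:

Problem sizes at each level:
Level 0: 8
Level 1: 4
Level 2: 2
Level 3: 1

The root is level 0 and the size-1 base case is level 3 (the tree spans levels 0 through 3, i.e. 4 levels counting the root), so the depth is the number of divisions: log_2(8) = 3

The recursion tree depth is log_2(8) = 3. At each level, the problem size is divided by 2, so it takes 3 divisions to reduce to a base case of size 1. The algorithm makes 1 recursive call at each level.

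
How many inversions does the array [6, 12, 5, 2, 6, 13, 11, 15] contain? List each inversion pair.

Finding inversions in [6, 12, 5, 2, 6, 13, 11, 15]:

(0, 2): arr[0]=6 > arr[2]=5
(0, 3): arr[0]=6 > arr[3]=2
(1, 2): arr[1]=12 > arr[2]=5
(1, 3): arr[1]=12 > arr[3]=2
(1, 4): arr[1]=12 > arr[4]=6
(1, 6): arr[1]=12 > arr[6]=11
(2, 3): arr[2]=5 > arr[3]=2
(5, 6): arr[5]=13 > arr[6]=11

Total inversions: 8

The array has 8 inversion(s): (0,2), (0,3), (1,2), (1,3), (1,4), (1,6), (2,3), (5,6). Each pair (i,j) satisfies i < j and arr[i] > arr[j].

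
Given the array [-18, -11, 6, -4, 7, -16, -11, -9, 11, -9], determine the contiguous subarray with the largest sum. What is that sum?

Using Kadane's algorithm on [-18, -11, 6, -4, 7, -16, -11, -9, 11, -9]:

Scanning through the array:
Position 1 (value -11): max_ending_here = -11, max_so_far = -11
Position 2 (value 6): max_ending_here = 6, max_so_far = 6
Position 3 (value -4): max_ending_here = 2, max_so_far = 6
Position 4 (value 7): max_ending_here = 9, max_so_far = 9
Position 5 (value -16): max_ending_here = -7, max_so_far = 9
Position 6 (value -11): max_ending_here = -11, max_so_far = 9
Position 7 (value -9): max_ending_here = -9, max_so_far = 9
Position 8 (value 11): max_ending_here = 11, max_so_far = 11
Position 9 (value -9): max_ending_here = 2, max_so_far = 11

Maximum subarray: [11]
Maximum sum: 11

The maximum subarray is [11] with sum 11. This subarray runs from index 8 to index 8.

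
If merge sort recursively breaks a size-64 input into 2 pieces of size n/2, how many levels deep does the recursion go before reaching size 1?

For divide and conquer with division factor 2:

Problem sizes at each level:
Level 0: 64
Level 1: 32
Level 2: 16
Level 3: 8
Level 4: 4
Level 5: 2
Level 6: 1

The root is level 0 and the size-1 base case is level 6 (the tree spans levels 0 through 6, i.e. 7 levels counting the root), so the depth is the number of divisions: log_2(64) = 6

The recursion tree depth is log_2(64) = 6. At each level, the problem size is divided by 2, so it takes 6 divisions to reduce to a base case of size 1. The algorithm makes 2 recursive calls at each level.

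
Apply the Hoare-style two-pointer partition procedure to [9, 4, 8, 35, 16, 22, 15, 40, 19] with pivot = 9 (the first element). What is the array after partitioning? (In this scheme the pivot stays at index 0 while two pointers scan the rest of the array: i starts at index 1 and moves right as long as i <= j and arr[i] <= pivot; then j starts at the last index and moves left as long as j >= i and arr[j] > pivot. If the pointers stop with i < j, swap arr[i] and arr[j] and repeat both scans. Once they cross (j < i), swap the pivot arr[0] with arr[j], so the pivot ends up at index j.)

Hoare-style two-pointer partition with pivot = 9:

Initial array: [9, 4, 8, 35, 16, 22, 15, 40, 19]

Pointers start at i = 1, j = 8.
i ends at 3, j ends at 2: the pointers have crossed (j < i), so scanning stops.

Swap pivot arr[0] with arr[2] to place pivot at position 2: [8, 4, 9, 35, 16, 22, 15, 40, 19]
Pivot position: 2

After partitioning with pivot 9, the array becomes [8, 4, 9, 35, 16, 22, 15, 40, 19]. The pivot is placed at index 2. All elements to the left of the pivot are <= 9, and all elements to the right are > 9.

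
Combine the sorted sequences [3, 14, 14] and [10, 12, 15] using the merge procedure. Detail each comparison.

Merging process:

Compare 3 vs 10: take 3 from left. Merged: [3]
Compare 14 vs 10: take 10 from right. Merged: [3, 10]
Compare 14 vs 12: take 12 from right. Merged: [3, 10, 12]
Compare 14 vs 15: take 14 from left. Merged: [3, 10, 12, 14]
Compare 14 vs 15: take 14 from left. Merged: [3, 10, 12, 14, 14]
Append remaining from right: [15]. Merged: [3, 10, 12, 14, 14, 15]

Final merged array: [3, 10, 12, 14, 14, 15]
Total comparisons: 5

The merged array is [3, 10, 12, 14, 14, 15], requiring 5 comparisons. The merge step runs in O(n) time where n is the total number of elements.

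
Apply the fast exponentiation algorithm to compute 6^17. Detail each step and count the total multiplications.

Computing 6^17 by squaring (build up from 6^1; each line after the first costs one multiplication):

6^1 = 6
6^2 = (6^1)^2 = 6^2 = 36
6^4 = (6^2)^2 = 36^2 = 1296
6^8 = (6^4)^2 = 1296^2 = 1679616
6^16 = (6^8)^2 = 1679616^2 = 2821109907456
6^17 = 6 * 6^16 = 6 * 2821109907456 = 16926659444736

Result: 16926659444736
Multiplications needed: 5 (5 lines after 6^1)

6^17 = 16926659444736. Using exponentiation by squaring, this requires 5 multiplications. The key idea: if the exponent is even, square the half-power; if odd, multiply by the base once.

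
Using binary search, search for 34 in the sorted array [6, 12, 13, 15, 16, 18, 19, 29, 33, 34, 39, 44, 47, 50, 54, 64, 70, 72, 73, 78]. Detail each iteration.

Binary search for 34 in [6, 12, 13, 15, 16, 18, 19, 29, 33, 34, 39, 44, 47, 50, 54, 64, 70, 72, 73, 78]:

lo=0, hi=19, mid=9, arr[mid]=34 -> Found target at index 9!

Binary search finds 34 at index 9 after 1 comparisons. The search repeatedly halves the search space by comparing with the middle element.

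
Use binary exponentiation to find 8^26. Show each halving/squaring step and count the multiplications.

Computing 8^26 by squaring (build up from 8^1; each line after the first costs one multiplication):

8^1 = 8
8^2 = (8^1)^2 = 8^2 = 64
8^3 = 8 * 8^2 = 8 * 64 = 512
8^6 = (8^3)^2 = 512^2 = 262144
8^12 = (8^6)^2 = 262144^2 = 68719476736
8^13 = 8 * 8^12 = 8 * 68719476736 = 549755813888
8^26 = (8^13)^2 = 549755813888^2 = 302231454903657293676544

Result: 302231454903657293676544
Multiplications needed: 6 (6 lines after 8^1)

8^26 = 302231454903657293676544. Using exponentiation by squaring, this requires 6 multiplications. The key idea: if the exponent is even, square the half-power; if odd, multiply by the base once.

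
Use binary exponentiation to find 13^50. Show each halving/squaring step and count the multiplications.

Computing 13^50 by squaring (build up from 13^1; each line after the first costs one multiplication):

13^1 = 13
13^2 = (13^1)^2 = 13^2 = 169
13^3 = 13 * 13^2 = 13 * 169 = 2197
13^6 = (13^3)^2 = 2197^2 = 4826809
13^12 = (13^6)^2 = 4826809^2 = 23298085122481
13^24 = (13^12)^2 = 23298085122481^2 = 542800770374370512771595361
13^25 = 13 * 13^24 = 13 * 542800770374370512771595361 = 7056410014866816666030739693
13^50 = (13^25)^2 = 7056410014866816666030739693^2 = 49792922297912707801714181535533618316401192004725734249

Result: 49792922297912707801714181535533618316401192004725734249
Multiplications needed: 7 (7 lines after 13^1)

13^50 = 49792922297912707801714181535533618316401192004725734249. Using exponentiation by squaring, this requires 7 multiplications. The key idea: if the exponent is even, square the half-power; if odd, multiply by the base once.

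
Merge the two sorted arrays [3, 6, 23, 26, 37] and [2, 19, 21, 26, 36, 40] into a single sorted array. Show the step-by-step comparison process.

Merging process:

Compare 3 vs 2: take 2 from right. Merged: [2]
Compare 3 vs 19: take 3 from left. Merged: [2, 3]
Compare 6 vs 19: take 6 from left. Merged: [2, 3, 6]
Compare 23 vs 19: take 19 from right. Merged: [2, 3, 6, 19]
Compare 23 vs 21: take 21 from right. Merged: [2, 3, 6, 19, 21]
Compare 23 vs 26: take 23 from left. Merged: [2, 3, 6, 19, 21, 23]
Compare 26 vs 26: take 26 from left. Merged: [2, 3, 6, 19, 21, 23, 26]
Compare 37 vs 26: take 26 from right. Merged: [2, 3, 6, 19, 21, 23, 26, 26]
Compare 37 vs 36: take 36 from right. Merged: [2, 3, 6, 19, 21, 23, 26, 26, 36]
Compare 37 vs 40: take 37 from left. Merged: [2, 3, 6, 19, 21, 23, 26, 26, 36, 37]
Append remaining from right: [40]. Merged: [2, 3, 6, 19, 21, 23, 26, 26, 36, 37, 40]

Final merged array: [2, 3, 6, 19, 21, 23, 26, 26, 36, 37, 40]
Total comparisons: 10

The merged array is [2, 3, 6, 19, 21, 23, 26, 26, 36, 37, 40], requiring 10 comparisons. The merge step runs in O(n) time where n is the total number of elements.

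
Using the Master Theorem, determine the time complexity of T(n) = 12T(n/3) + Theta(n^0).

Master Theorem for T(n) = 12T(n/3) + O(n^0):

a = 12, b = 3, c = 0
log_b(a) = log_3(12) = 2.2619

Case 1: c = 0 < log_3(12) = 2.2619
T(n) = O(n^(log_3 12))

For T(n) = 12T(n/3) + O(n^0): log_3(12) = 2.2619. This is Case 1 of the Master Theorem (c < log_b(a), work dominated by leaves), giving O(n^(log_3 12)).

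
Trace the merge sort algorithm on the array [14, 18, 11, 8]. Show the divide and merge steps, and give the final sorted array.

Merge sort trace:

Split: [14, 18, 11, 8] -> [14, 18] and [11, 8]
  Split: [14, 18] -> [14] and [18]
  Merge: [14] + [18] -> [14, 18]
  Split: [11, 8] -> [11] and [8]
  Merge: [11] + [8] -> [8, 11]
Merge: [14, 18] + [8, 11] -> [8, 11, 14, 18]

Final sorted array: [8, 11, 14, 18]

The merge sort proceeds by recursively splitting the array and merging sorted halves.
After all merges, the sorted array is [8, 11, 14, 18].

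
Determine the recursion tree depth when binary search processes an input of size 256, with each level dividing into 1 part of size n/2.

For divide and conquer with division factor 2:

Problem sizes at each level:
Level 0: 256
Level 1: 128
Level 2: 64
Level 3: 32
Level 4: 16
Level 5: 8
Level 6: 4
Level 7: 2
Level 8: 1

The root is level 0 and the size-1 base case is level 8 (the tree spans levels 0 through 8, i.e. 9 levels counting the root), so the depth is the number of divisions: log_2(256) = 8

The recursion tree depth is log_2(256) = 8. At each level, the problem size is divided by 2, so it takes 8 divisions to reduce to a base case of size 1. The algorithm makes 1 recursive call at each level.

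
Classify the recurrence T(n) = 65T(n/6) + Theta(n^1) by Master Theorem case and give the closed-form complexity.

Master Theorem for T(n) = 65T(n/6) + O(n^1):

a = 65, b = 6, c = 1
log_b(a) = log_6(65) = 2.3298

Case 1: c = 1 < log_6(65) = 2.3298
T(n) = O(n^(log_6 65))

For T(n) = 65T(n/6) + O(n^1): log_6(65) = 2.3298. This is Case 1 of the Master Theorem (c < log_b(a), work dominated by leaves), giving O(n^(log_6 65)).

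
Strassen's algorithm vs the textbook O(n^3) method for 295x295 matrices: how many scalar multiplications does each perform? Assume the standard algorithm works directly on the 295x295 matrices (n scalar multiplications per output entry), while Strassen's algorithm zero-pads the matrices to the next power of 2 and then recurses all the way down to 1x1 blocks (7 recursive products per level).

Matrix multiplication for 295x295 matrices:

Strassen's algorithm requires power-of-2 dimensions. Pad 295x295 to 512x512 (next power of 2).

Standard algorithm: 295^3 = 25672375 multiplications
Strassen's algorithm: 7^(log2(512)) = 7^9 = 40353607 multiplications
Difference: 25672375 - 40353607 = -14681232 (Strassen uses MORE here due to padding overhead — for small or just-over-power-of-2 n, padding can outweigh the per-level savings)

Standard: 25672375 multiplications (295^3). Strassen: 40353607 multiplications (7^9, after padding to 512x512). Strassen reduces 8 recursive multiplications to 7 at each level.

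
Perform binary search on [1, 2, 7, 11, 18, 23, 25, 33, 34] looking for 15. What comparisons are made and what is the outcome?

Binary search for 15 in [1, 2, 7, 11, 18, 23, 25, 33, 34]:

lo=0, hi=8, mid=4, arr[mid]=18 -> 18 > 15, search left half
lo=0, hi=3, mid=1, arr[mid]=2 -> 2 < 15, search right half
lo=2, hi=3, mid=2, arr[mid]=7 -> 7 < 15, search right half
lo=3, hi=3, mid=3, arr[mid]=11 -> 11 < 15, search right half
lo=4 > hi=3, target 15 not found

Binary search determines that 15 is not in the array after 4 comparisons. The search space was exhausted without finding the target.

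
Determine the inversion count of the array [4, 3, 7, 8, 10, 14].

Finding inversions in [4, 3, 7, 8, 10, 14]:

(0, 1): arr[0]=4 > arr[1]=3

Total inversions: 1

The array has 1 inversion(s): (0,1). Each pair (i,j) satisfies i < j and arr[i] > arr[j].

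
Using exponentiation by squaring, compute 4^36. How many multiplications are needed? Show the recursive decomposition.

Computing 4^36 by squaring (build up from 4^1; each line after the first costs one multiplication):

4^1 = 4
4^2 = (4^1)^2 = 4^2 = 16
4^4 = (4^2)^2 = 16^2 = 256
4^8 = (4^4)^2 = 256^2 = 65536
4^9 = 4 * 4^8 = 4 * 65536 = 262144
4^18 = (4^9)^2 = 262144^2 = 68719476736
4^36 = (4^18)^2 = 68719476736^2 = 4722366482869645213696

Result: 4722366482869645213696
Multiplications needed: 6 (6 lines after 4^1)

4^36 = 4722366482869645213696. Using exponentiation by squaring, this requires 6 multiplications. The key idea: if the exponent is even, square the half-power; if odd, multiply by the base once.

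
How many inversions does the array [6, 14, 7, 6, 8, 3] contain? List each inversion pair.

Finding inversions in [6, 14, 7, 6, 8, 3]:

(0, 5): arr[0]=6 > arr[5]=3
(1, 2): arr[1]=14 > arr[2]=7
(1, 3): arr[1]=14 > arr[3]=6
(1, 4): arr[1]=14 > arr[4]=8
(1, 5): arr[1]=14 > arr[5]=3
(2, 3): arr[2]=7 > arr[3]=6
(2, 5): arr[2]=7 > arr[5]=3
(3, 5): arr[3]=6 > arr[5]=3
(4, 5): arr[4]=8 > arr[5]=3

Total inversions: 9

The array has 9 inversion(s): (0,5), (1,2), (1,3), (1,4), (1,5), (2,3), (2,5), (3,5), (4,5). Each pair (i,j) satisfies i < j and arr[i] > arr[j].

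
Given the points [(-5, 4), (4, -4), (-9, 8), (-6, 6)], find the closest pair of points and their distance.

Computing all pairwise distances among 4 points:

d((-5, 4), (4, -4)) = 12.0416
d((-5, 4), (-9, 8)) = 5.6569
d((-5, 4), (-6, 6)) = 2.2361 <-- minimum
d((4, -4), (-9, 8)) = 17.6918
d((4, -4), (-6, 6)) = 14.1421
d((-9, 8), (-6, 6)) = 3.6056

Closest pair: (-5, 4) and (-6, 6) with distance 2.2361

The closest pair is (-5, 4) and (-6, 6) with Euclidean distance 2.2361. For 4 points, brute-force pairwise comparison is shown above. For large n, the divide-and-conquer algorithm (sort by x, recurse on halves, check the dividing strip) achieves O(n log n).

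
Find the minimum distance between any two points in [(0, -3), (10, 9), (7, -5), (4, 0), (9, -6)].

Computing all pairwise distances among 5 points:

d((0, -3), (10, 9)) = 15.6205
d((0, -3), (7, -5)) = 7.2801
d((0, -3), (4, 0)) = 5.0
d((0, -3), (9, -6)) = 9.4868
d((10, 9), (7, -5)) = 14.3178
d((10, 9), (4, 0)) = 10.8167
d((10, 9), (9, -6)) = 15.0333
d((7, -5), (4, 0)) = 5.831
d((7, -5), (9, -6)) = 2.2361 <-- minimum
d((4, 0), (9, -6)) = 7.8102

Closest pair: (7, -5) and (9, -6) with distance 2.2361

The closest pair is (7, -5) and (9, -6) with Euclidean distance 2.2361. For 5 points, brute-force pairwise comparison is shown above. For large n, the divide-and-conquer algorithm (sort by x, recurse on halves, check the dividing strip) achieves O(n log n).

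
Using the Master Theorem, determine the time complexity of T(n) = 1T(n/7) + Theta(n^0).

Master Theorem for T(n) = 1T(n/7) + O(n^0):

a = 1, b = 7, c = 0
log_b(a) = log_7(1) = 0.0000

Case 2: c = 0 = log_7(1) = 0.0000
T(n) = O(n^0 log n) = O(log n)

For T(n) = 1T(n/7) + O(n^0): log_7(1) = 0.0000. This is Case 2 of the Master Theorem (c = log_b(a), equal work at all levels), giving O(log n).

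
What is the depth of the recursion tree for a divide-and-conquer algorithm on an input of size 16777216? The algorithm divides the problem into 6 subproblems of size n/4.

For divide and conquer with division factor 4:

Problem sizes at each level:
Level 0: 16777216
Level 1: 4194304
Level 2: 1048576
Level 3: 262144
Level 4: 65536
Level 5: 16384
Level 6: 4096
Level 7: 1024
Level 8: 256
Level 9: 64
Level 10: 16
Level 11: 4
Level 12: 1

The root is level 0 and the size-1 base case is level 12 (the tree spans levels 0 through 12, i.e. 13 levels counting the root), so the depth is the number of divisions: log_4(16777216) = 12

The recursion tree depth is log_4(16777216) = 12. At each level, the problem size is divided by 4, so it takes 12 divisions to reduce to a base case of size 1. The algorithm makes 6 recursive calls at each level.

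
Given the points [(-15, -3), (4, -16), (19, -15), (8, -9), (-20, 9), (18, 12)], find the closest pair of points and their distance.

Computing all pairwise distances among 6 points:

d((-15, -3), (4, -16)) = 23.0217
d((-15, -3), (19, -15)) = 36.0555
d((-15, -3), (8, -9)) = 23.7697
d((-15, -3), (-20, 9)) = 13.0
d((-15, -3), (18, 12)) = 36.2491
d((4, -16), (19, -15)) = 15.0333
d((4, -16), (8, -9)) = 8.0623 <-- minimum
d((4, -16), (-20, 9)) = 34.6554
d((4, -16), (18, 12)) = 31.305
d((19, -15), (8, -9)) = 12.53
d((19, -15), (-20, 9)) = 45.793
d((19, -15), (18, 12)) = 27.0185
d((8, -9), (-20, 9)) = 33.2866
d((8, -9), (18, 12)) = 23.2594
d((-20, 9), (18, 12)) = 38.1182

Closest pair: (4, -16) and (8, -9) with distance 8.0623

The closest pair is (4, -16) and (8, -9) with Euclidean distance 8.0623. For 6 points, brute-force pairwise comparison is shown above. For large n, the divide-and-conquer algorithm (sort by x, recurse on halves, check the dividing strip) achieves O(n log n).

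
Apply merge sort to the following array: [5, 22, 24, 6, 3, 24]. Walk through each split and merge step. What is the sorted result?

Merge sort trace:

Split: [5, 22, 24, 6, 3, 24] -> [5, 22, 24] and [6, 3, 24]
  Split: [5, 22, 24] -> [5] and [22, 24]
    Split: [22, 24] -> [22] and [24]
    Merge: [22] + [24] -> [22, 24]
  Merge: [5] + [22, 24] -> [5, 22, 24]
  Split: [6, 3, 24] -> [6] and [3, 24]
    Split: [3, 24] -> [3] and [24]
    Merge: [3] + [24] -> [3, 24]
  Merge: [6] + [3, 24] -> [3, 6, 24]
Merge: [5, 22, 24] + [3, 6, 24] -> [3, 5, 6, 22, 24, 24]

Final sorted array: [3, 5, 6, 22, 24, 24]

The merge sort proceeds by recursively splitting the array and merging sorted halves.
After all merges, the sorted array is [3, 5, 6, 22, 24, 24].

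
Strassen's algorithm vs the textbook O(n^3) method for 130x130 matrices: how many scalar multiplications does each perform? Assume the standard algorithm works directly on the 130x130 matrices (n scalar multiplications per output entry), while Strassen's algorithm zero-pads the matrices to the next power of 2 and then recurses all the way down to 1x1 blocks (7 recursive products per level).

Matrix multiplication for 130x130 matrices:

Strassen's algorithm requires power-of-2 dimensions. Pad 130x130 to 256x256 (next power of 2).

Standard algorithm: 130^3 = 2197000 multiplications
Strassen's algorithm: 7^(log2(256)) = 7^8 = 5764801 multiplications
Difference: 2197000 - 5764801 = -3567801 (Strassen uses MORE here due to padding overhead — for small or just-over-power-of-2 n, padding can outweigh the per-level savings)

Standard: 2197000 multiplications (130^3). Strassen: 5764801 multiplications (7^8, after padding to 256x256). Strassen reduces 8 recursive multiplications to 7 at each level.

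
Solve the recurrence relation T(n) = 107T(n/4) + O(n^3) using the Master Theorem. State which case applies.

Master Theorem for T(n) = 107T(n/4) + O(n^3):

a = 107, b = 4, c = 3
log_b(a) = log_4(107) = 3.3707

Case 1: c = 3 < log_4(107) = 3.3707
T(n) = O(n^(log_4 107))

For T(n) = 107T(n/4) + O(n^3): log_4(107) = 3.3707. This is Case 1 of the Master Theorem (c < log_b(a), work dominated by leaves), giving O(n^(log_4 107)).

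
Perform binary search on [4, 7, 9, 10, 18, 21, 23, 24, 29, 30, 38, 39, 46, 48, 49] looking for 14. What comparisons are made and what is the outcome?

Binary search for 14 in [4, 7, 9, 10, 18, 21, 23, 24, 29, 30, 38, 39, 46, 48, 49]:

lo=0, hi=14, mid=7, arr[mid]=24 -> 24 > 14, search left half
lo=0, hi=6, mid=3, arr[mid]=10 -> 10 < 14, search right half
lo=4, hi=6, mid=5, arr[mid]=21 -> 21 > 14, search left half
lo=4, hi=4, mid=4, arr[mid]=18 -> 18 > 14, search left half
lo=4 > hi=3, target 14 not found

Binary search determines that 14 is not in the array after 4 comparisons. The search space was exhausted without finding the target.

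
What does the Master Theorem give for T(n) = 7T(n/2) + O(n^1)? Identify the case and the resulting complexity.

Master Theorem for T(n) = 7T(n/2) + O(n^1):

a = 7, b = 2, c = 1
log_b(a) = log_2(7) = 2.8074

Case 1: c = 1 < log_2(7) = 2.8074
T(n) = O(n^(log_2 7))

For T(n) = 7T(n/2) + O(n^1): log_2(7) = 2.8074. This is Case 1 of the Master Theorem (c < log_b(a), work dominated by leaves), giving O(n^(log_2 7)).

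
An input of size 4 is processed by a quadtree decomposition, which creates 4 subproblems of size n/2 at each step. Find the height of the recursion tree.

For divide and conquer with division factor 2:

Problem sizes at each level:
Level 0: 4
Level 1: 2
Level 2: 1

The root is level 0 and the size-1 base case is level 2 (the tree spans levels 0 through 2, i.e. 3 levels counting the root), so the depth is the number of divisions: log_2(4) = 2

The recursion tree depth is log_2(4) = 2. At each level, the problem size is divided by 2, so it takes 2 divisions to reduce to a base case of size 1. The algorithm makes 4 recursive calls at each level.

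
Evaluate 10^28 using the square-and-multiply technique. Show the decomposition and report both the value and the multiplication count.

Computing 10^28 by squaring (build up from 10^1; each line after the first costs one multiplication):

10^1 = 10
10^2 = (10^1)^2 = 10^2 = 100
10^3 = 10 * 10^2 = 10 * 100 = 1000
10^6 = (10^3)^2 = 1000^2 = 1000000
10^7 = 10 * 10^6 = 10 * 1000000 = 10000000
10^14 = (10^7)^2 = 10000000^2 = 100000000000000
10^28 = (10^14)^2 = 100000000000000^2 = 10000000000000000000000000000

Result: 10000000000000000000000000000
Multiplications needed: 6 (6 lines after 10^1)

10^28 = 10000000000000000000000000000. Using exponentiation by squaring, this requires 6 multiplications. The key idea: if the exponent is even, square the half-power; if odd, multiply by the base once.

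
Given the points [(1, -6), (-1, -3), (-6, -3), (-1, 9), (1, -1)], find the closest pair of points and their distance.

Computing all pairwise distances among 5 points:

d((1, -6), (-1, -3)) = 3.6056
d((1, -6), (-6, -3)) = 7.6158
d((1, -6), (-1, 9)) = 15.1327
d((1, -6), (1, -1)) = 5.0
d((-1, -3), (-6, -3)) = 5.0
d((-1, -3), (-1, 9)) = 12.0
d((-1, -3), (1, -1)) = 2.8284 <-- minimum
d((-6, -3), (-1, 9)) = 13.0
d((-6, -3), (1, -1)) = 7.2801
d((-1, 9), (1, -1)) = 10.198

Closest pair: (-1, -3) and (1, -1) with distance 2.8284

The closest pair is (-1, -3) and (1, -1) with Euclidean distance 2.8284. For 5 points, brute-force pairwise comparison is shown above. For large n, the divide-and-conquer algorithm (sort by x, recurse on halves, check the dividing strip) achieves O(n log n).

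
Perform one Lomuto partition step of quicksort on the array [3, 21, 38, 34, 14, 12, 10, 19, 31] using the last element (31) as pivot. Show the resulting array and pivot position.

Lomuto partition with pivot = 31:

Initial array: [3, 21, 38, 34, 14, 12, 10, 19, 31]

arr[0]=3 <= 31: swap with position 0, array becomes [3, 21, 38, 34, 14, 12, 10, 19, 31]
arr[1]=21 <= 31: swap with position 1, array becomes [3, 21, 38, 34, 14, 12, 10, 19, 31]
arr[2]=38 > 31: no swap
arr[3]=34 > 31: no swap
arr[4]=14 <= 31: swap with position 2, array becomes [3, 21, 14, 34, 38, 12, 10, 19, 31]
arr[5]=12 <= 31: swap with position 3, array becomes [3, 21, 14, 12, 38, 34, 10, 19, 31]
arr[6]=10 <= 31: swap with position 4, array becomes [3, 21, 14, 12, 10, 34, 38, 19, 31]
arr[7]=19 <= 31: swap with position 5, array becomes [3, 21, 14, 12, 10, 19, 38, 34, 31]

Place pivot at position 6: [3, 21, 14, 12, 10, 19, 31, 34, 38]
Pivot position: 6

After partitioning with pivot 31, the array becomes [3, 21, 14, 12, 10, 19, 31, 34, 38]. The pivot is placed at index 6. All elements to the left of the pivot are <= 31, and all elements to the right are > 31.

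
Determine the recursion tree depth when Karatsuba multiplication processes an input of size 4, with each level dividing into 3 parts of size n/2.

For divide and conquer with division factor 2:

Problem sizes at each level:
Level 0: 4
Level 1: 2
Level 2: 1

The root is level 0 and the size-1 base case is level 2 (the tree spans levels 0 through 2, i.e. 3 levels counting the root), so the depth is the number of divisions: log_2(4) = 2

The recursion tree depth is log_2(4) = 2. At each level, the problem size is divided by 2, so it takes 2 divisions to reduce to a base case of size 1. The algorithm makes 3 recursive calls at each level.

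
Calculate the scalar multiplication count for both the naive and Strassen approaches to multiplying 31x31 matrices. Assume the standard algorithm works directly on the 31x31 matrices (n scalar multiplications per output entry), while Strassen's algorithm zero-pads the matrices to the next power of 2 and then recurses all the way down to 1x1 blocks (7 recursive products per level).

Matrix multiplication for 31x31 matrices:

Strassen's algorithm requires power-of-2 dimensions. Pad 31x31 to 32x32 (next power of 2).

Standard algorithm: 31^3 = 29791 multiplications
Strassen's algorithm: 7^(log2(32)) = 7^5 = 16807 multiplications
Savings: 29791 - 16807 = 12984 multiplications

Standard: 29791 multiplications (31^3). Strassen: 16807 multiplications (7^5, after padding to 32x32). Strassen reduces 8 recursive multiplications to 7 at each level.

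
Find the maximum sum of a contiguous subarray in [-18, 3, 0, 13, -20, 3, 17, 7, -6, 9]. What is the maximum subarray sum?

Using Kadane's algorithm on [-18, 3, 0, 13, -20, 3, 17, 7, -6, 9]:

Scanning through the array:
Position 1 (value 3): max_ending_here = 3, max_so_far = 3
Position 2 (value 0): max_ending_here = 3, max_so_far = 3
Position 3 (value 13): max_ending_here = 16, max_so_far = 16
Position 4 (value -20): max_ending_here = -4, max_so_far = 16
Position 5 (value 3): max_ending_here = 3, max_so_far = 16
Position 6 (value 17): max_ending_here = 20, max_so_far = 20
Position 7 (value 7): max_ending_here = 27, max_so_far = 27
Position 8 (value -6): max_ending_here = 21, max_so_far = 27
Position 9 (value 9): max_ending_here = 30, max_so_far = 30

Maximum subarray: [3, 17, 7, -6, 9]
Maximum sum: 30

The maximum subarray is [3, 17, 7, -6, 9] with sum 30. This subarray runs from index 5 to index 9.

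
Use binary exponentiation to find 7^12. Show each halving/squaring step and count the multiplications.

Computing 7^12 by squaring (build up from 7^1; each line after the first costs one multiplication):

7^1 = 7
7^2 = (7^1)^2 = 7^2 = 49
7^3 = 7 * 7^2 = 7 * 49 = 343
7^6 = (7^3)^2 = 343^2 = 117649
7^12 = (7^6)^2 = 117649^2 = 13841287201

Result: 13841287201
Multiplications needed: 4 (4 lines after 7^1)

7^12 = 13841287201. Using exponentiation by squaring, this requires 4 multiplications. The key idea: if the exponent is even, square the half-power; if odd, multiply by the base once.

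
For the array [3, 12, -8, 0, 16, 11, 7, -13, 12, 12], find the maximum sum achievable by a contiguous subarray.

Using Kadane's algorithm on [3, 12, -8, 0, 16, 11, 7, -13, 12, 12]:

Scanning through the array:
Position 1 (value 12): max_ending_here = 15, max_so_far = 15
Position 2 (value -8): max_ending_here = 7, max_so_far = 15
Position 3 (value 0): max_ending_here = 7, max_so_far = 15
Position 4 (value 16): max_ending_here = 23, max_so_far = 23
Position 5 (value 11): max_ending_here = 34, max_so_far = 34
Position 6 (value 7): max_ending_here = 41, max_so_far = 41
Position 7 (value -13): max_ending_here = 28, max_so_far = 41
Position 8 (value 12): max_ending_here = 40, max_so_far = 41
Position 9 (value 12): max_ending_here = 52, max_so_far = 52

Maximum subarray: [3, 12, -8, 0, 16, 11, 7, -13, 12, 12]
Maximum sum: 52

The maximum subarray is [3, 12, -8, 0, 16, 11, 7, -13, 12, 12] with sum 52. This subarray runs from index 0 to index 9.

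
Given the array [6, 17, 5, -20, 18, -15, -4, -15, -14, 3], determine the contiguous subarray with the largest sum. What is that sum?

Using Kadane's algorithm on [6, 17, 5, -20, 18, -15, -4, -15, -14, 3]:

Scanning through the array:
Position 1 (value 17): max_ending_here = 23, max_so_far = 23
Position 2 (value 5): max_ending_here = 28, max_so_far = 28
Position 3 (value -20): max_ending_here = 8, max_so_far = 28
Position 4 (value 18): max_ending_here = 26, max_so_far = 28
Position 5 (value -15): max_ending_here = 11, max_so_far = 28
Position 6 (value -4): max_ending_here = 7, max_so_far = 28
Position 7 (value -15): max_ending_here = -8, max_so_far = 28
Position 8 (value -14): max_ending_here = -14, max_so_far = 28
Position 9 (value 3): max_ending_here = 3, max_so_far = 28

Maximum subarray: [6, 17, 5]
Maximum sum: 28

The maximum subarray is [6, 17, 5] with sum 28. This subarray runs from index 0 to index 2.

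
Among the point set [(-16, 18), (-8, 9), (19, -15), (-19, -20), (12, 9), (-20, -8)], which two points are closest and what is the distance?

Computing all pairwise distances among 6 points:

d((-16, 18), (-8, 9)) = 12.0416 <-- minimum
d((-16, 18), (19, -15)) = 48.1041
d((-16, 18), (-19, -20)) = 38.1182
d((-16, 18), (12, 9)) = 29.4109
d((-16, 18), (-20, -8)) = 26.3059
d((-8, 9), (19, -15)) = 36.1248
d((-8, 9), (-19, -20)) = 31.0161
d((-8, 9), (12, 9)) = 20.0
d((-8, 9), (-20, -8)) = 20.8087
d((19, -15), (-19, -20)) = 38.3275
d((19, -15), (12, 9)) = 25.0
d((19, -15), (-20, -8)) = 39.6232
d((-19, -20), (12, 9)) = 42.45
d((-19, -20), (-20, -8)) = 12.0416 <-- minimum
d((12, 9), (-20, -8)) = 36.2353

Minimum distance: 12.0416 (tie among 2 pairs: (-16, 18) and (-8, 9); (-19, -20) and (-20, -8))

The minimum Euclidean distance is 12.0416. There is a tie: 2 pairs achieve this minimum — (-16, 18) and (-8, 9); (-19, -20) and (-20, -8). Any of these is a valid closest pair. For 6 points, brute-force pairwise comparison is shown above. For large n, the divide-and-conquer algorithm (sort by x, recurse on halves, check the dividing strip) achieves O(n log n).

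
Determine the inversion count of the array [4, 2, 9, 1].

Finding inversions in [4, 2, 9, 1]:

(0, 1): arr[0]=4 > arr[1]=2
(0, 3): arr[0]=4 > arr[3]=1
(1, 3): arr[1]=2 > arr[3]=1
(2, 3): arr[2]=9 > arr[3]=1

Total inversions: 4

The array has 4 inversion(s): (0,1), (0,3), (1,3), (2,3). Each pair (i,j) satisfies i < j and arr[i] > arr[j].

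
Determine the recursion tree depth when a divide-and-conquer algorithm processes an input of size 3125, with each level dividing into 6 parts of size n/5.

For divide and conquer with division factor 5:

Problem sizes at each level:
Level 0: 3125
Level 1: 625
Level 2: 125
Level 3: 25
Level 4: 5
Level 5: 1

The root is level 0 and the size-1 base case is level 5 (the tree spans levels 0 through 5, i.e. 6 levels counting the root), so the depth is the number of divisions: log_5(3125) = 5

The recursion tree depth is log_5(3125) = 5. At each level, the problem size is divided by 5, so it takes 5 divisions to reduce to a base case of size 1. The algorithm makes 6 recursive calls at each level.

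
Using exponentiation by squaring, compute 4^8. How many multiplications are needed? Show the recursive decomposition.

Computing 4^8 by squaring (build up from 4^1; each line after the first costs one multiplication):

4^1 = 4
4^2 = (4^1)^2 = 4^2 = 16
4^4 = (4^2)^2 = 16^2 = 256
4^8 = (4^4)^2 = 256^2 = 65536

Result: 65536
Multiplications needed: 3 (3 lines after 4^1)

4^8 = 65536. Using exponentiation by squaring, this requires 3 multiplications. The key idea: if the exponent is even, square the half-power; if odd, multiply by the base once.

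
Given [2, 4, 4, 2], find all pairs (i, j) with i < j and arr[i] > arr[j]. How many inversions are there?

Finding inversions in [2, 4, 4, 2]:

(1, 3): arr[1]=4 > arr[3]=2
(2, 3): arr[2]=4 > arr[3]=2

Total inversions: 2

The array has 2 inversion(s): (1,3), (2,3). Each pair (i,j) satisfies i < j and arr[i] > arr[j].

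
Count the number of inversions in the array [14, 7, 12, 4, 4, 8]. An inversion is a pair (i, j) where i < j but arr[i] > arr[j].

Finding inversions in [14, 7, 12, 4, 4, 8]:

(0, 1): arr[0]=14 > arr[1]=7
(0, 2): arr[0]=14 > arr[2]=12
(0, 3): arr[0]=14 > arr[3]=4
(0, 4): arr[0]=14 > arr[4]=4
(0, 5): arr[0]=14 > arr[5]=8
(1, 3): arr[1]=7 > arr[3]=4
(1, 4): arr[1]=7 > arr[4]=4
(2, 3): arr[2]=12 > arr[3]=4
(2, 4): arr[2]=12 > arr[4]=4
(2, 5): arr[2]=12 > arr[5]=8

Total inversions: 10

The array has 10 inversion(s): (0,1), (0,2), (0,3), (0,4), (0,5), (1,3), (1,4), (2,3), (2,4), (2,5). Each pair (i,j) satisfies i < j and arr[i] > arr[j].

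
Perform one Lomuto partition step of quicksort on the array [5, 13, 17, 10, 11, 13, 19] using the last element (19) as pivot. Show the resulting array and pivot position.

Lomuto partition with pivot = 19:

Initial array: [5, 13, 17, 10, 11, 13, 19]

arr[0]=5 <= 19: swap with position 0, array becomes [5, 13, 17, 10, 11, 13, 19]
arr[1]=13 <= 19: swap with position 1, array becomes [5, 13, 17, 10, 11, 13, 19]
arr[2]=17 <= 19: swap with position 2, array becomes [5, 13, 17, 10, 11, 13, 19]
arr[3]=10 <= 19: swap with position 3, array becomes [5, 13, 17, 10, 11, 13, 19]
arr[4]=11 <= 19: swap with position 4, array becomes [5, 13, 17, 10, 11, 13, 19]
arr[5]=13 <= 19: swap with position 5, array becomes [5, 13, 17, 10, 11, 13, 19]

Place pivot at position 6: [5, 13, 17, 10, 11, 13, 19]
Pivot position: 6

After partitioning with pivot 19, the array becomes [5, 13, 17, 10, 11, 13, 19]. The pivot is placed at index 6. All elements to the left of the pivot are <= 19, and all elements to the right are > 19.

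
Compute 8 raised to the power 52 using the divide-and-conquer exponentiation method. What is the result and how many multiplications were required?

Computing 8^52 by squaring (build up from 8^1; each line after the first costs one multiplication):

8^1 = 8
8^2 = (8^1)^2 = 8^2 = 64
8^3 = 8 * 8^2 = 8 * 64 = 512
8^6 = (8^3)^2 = 512^2 = 262144
8^12 = (8^6)^2 = 262144^2 = 68719476736
8^13 = 8 * 8^12 = 8 * 68719476736 = 549755813888
8^26 = (8^13)^2 = 549755813888^2 = 302231454903657293676544
8^52 = (8^26)^2 = 302231454903657293676544^2 = 91343852333181432387730302044767688728495783936

Result: 91343852333181432387730302044767688728495783936
Multiplications needed: 7 (7 lines after 8^1)

8^52 = 91343852333181432387730302044767688728495783936. Using exponentiation by squaring, this requires 7 multiplications. The key idea: if the exponent is even, square the half-power; if odd, multiply by the base once.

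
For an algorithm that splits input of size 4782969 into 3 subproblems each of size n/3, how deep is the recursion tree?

For divide and conquer with division factor 3:

Problem sizes at each level:
Level 0: 4782969
Level 1: 1594323
Level 2: 531441
Level 3: 177147
Level 4: 59049
Level 5: 19683
Level 6: 6561
Level 7: 2187
Level 8: 729
Level 9: 243
Level 10: 81
Level 11: 27
Level 12: 9
Level 13: 3
Level 14: 1

The root is level 0 and the size-1 base case is level 14 (the tree spans levels 0 through 14, i.e. 15 levels counting the root), so the depth is the number of divisions: log_3(4782969) = 14

The recursion tree depth is log_3(4782969) = 14. At each level, the problem size is divided by 3, so it takes 14 divisions to reduce to a base case of size 1. The algorithm makes 3 recursive calls at each level.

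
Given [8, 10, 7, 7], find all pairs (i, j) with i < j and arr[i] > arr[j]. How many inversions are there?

Finding inversions in [8, 10, 7, 7]:

(0, 2): arr[0]=8 > arr[2]=7
(0, 3): arr[0]=8 > arr[3]=7
(1, 2): arr[1]=10 > arr[2]=7
(1, 3): arr[1]=10 > arr[3]=7

Total inversions: 4

The array has 4 inversion(s): (0,2), (0,3), (1,2), (1,3). Each pair (i,j) satisfies i < j and arr[i] > arr[j].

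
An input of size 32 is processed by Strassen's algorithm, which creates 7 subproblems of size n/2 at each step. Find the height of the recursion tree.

For divide and conquer with division factor 2:

Problem sizes at each level:
Level 0: 32
Level 1: 16
Level 2: 8
Level 3: 4
Level 4: 2
Level 5: 1

The root is level 0 and the size-1 base case is level 5 (the tree spans levels 0 through 5, i.e. 6 levels counting the root), so the depth is the number of divisions: log_2(32) = 5

The recursion tree depth is log_2(32) = 5. At each level, the problem size is divided by 2, so it takes 5 divisions to reduce to a base case of size 1. The algorithm makes 7 recursive calls at each level.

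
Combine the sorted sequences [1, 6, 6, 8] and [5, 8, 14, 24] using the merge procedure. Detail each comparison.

Merging process:

Compare 1 vs 5: take 1 from left. Merged: [1]
Compare 6 vs 5: take 5 from right. Merged: [1, 5]
Compare 6 vs 8: take 6 from left. Merged: [1, 5, 6]
Compare 6 vs 8: take 6 from left. Merged: [1, 5, 6, 6]
Compare 8 vs 8: take 8 from left. Merged: [1, 5, 6, 6, 8]
Append remaining from right: [8, 14, 24]. Merged: [1, 5, 6, 6, 8, 8, 14, 24]

Final merged array: [1, 5, 6, 6, 8, 8, 14, 24]
Total comparisons: 5

The merged array is [1, 5, 6, 6, 8, 8, 14, 24], requiring 5 comparisons. The merge step runs in O(n) time where n is the total number of elements.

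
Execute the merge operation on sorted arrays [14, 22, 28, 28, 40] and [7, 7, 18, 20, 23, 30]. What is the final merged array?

Merging process:

Compare 14 vs 7: take 7 from right. Merged: [7]
Compare 14 vs 7: take 7 from right. Merged: [7, 7]
Compare 14 vs 18: take 14 from left. Merged: [7, 7, 14]
Compare 22 vs 18: take 18 from right. Merged: [7, 7, 14, 18]
Compare 22 vs 20: take 20 from right. Merged: [7, 7, 14, 18, 20]
Compare 22 vs 23: take 22 from left. Merged: [7, 7, 14, 18, 20, 22]
Compare 28 vs 23: take 23 from right. Merged: [7, 7, 14, 18, 20, 22, 23]
Compare 28 vs 30: take 28 from left. Merged: [7, 7, 14, 18, 20, 22, 23, 28]
Compare 28 vs 30: take 28 from left. Merged: [7, 7, 14, 18, 20, 22, 23, 28, 28]
Compare 40 vs 30: take 30 from right. Merged: [7, 7, 14, 18, 20, 22, 23, 28, 28, 30]
Append remaining from left: [40]. Merged: [7, 7, 14, 18, 20, 22, 23, 28, 28, 30, 40]

Final merged array: [7, 7, 14, 18, 20, 22, 23, 28, 28, 30, 40]
Total comparisons: 10

The merged array is [7, 7, 14, 18, 20, 22, 23, 28, 28, 30, 40], requiring 10 comparisons. The merge step runs in O(n) time where n is the total number of elements.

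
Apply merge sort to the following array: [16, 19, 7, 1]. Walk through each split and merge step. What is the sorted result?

Merge sort trace:

Split: [16, 19, 7, 1] -> [16, 19] and [7, 1]
  Split: [16, 19] -> [16] and [19]
  Merge: [16] + [19] -> [16, 19]
  Split: [7, 1] -> [7] and [1]
  Merge: [7] + [1] -> [1, 7]
Merge: [16, 19] + [1, 7] -> [1, 7, 16, 19]

Final sorted array: [1, 7, 16, 19]

The merge sort proceeds by recursively splitting the array and merging sorted halves.
After all merges, the sorted array is [1, 7, 16, 19].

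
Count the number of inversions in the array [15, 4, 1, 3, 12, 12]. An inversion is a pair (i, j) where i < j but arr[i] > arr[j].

Finding inversions in [15, 4, 1, 3, 12, 12]:

(0, 1): arr[0]=15 > arr[1]=4
(0, 2): arr[0]=15 > arr[2]=1
(0, 3): arr[0]=15 > arr[3]=3
(0, 4): arr[0]=15 > arr[4]=12
(0, 5): arr[0]=15 > arr[5]=12
(1, 2): arr[1]=4 > arr[2]=1
(1, 3): arr[1]=4 > arr[3]=3

Total inversions: 7

The array has 7 inversion(s): (0,1), (0,2), (0,3), (0,4), (0,5), (1,2), (1,3). Each pair (i,j) satisfies i < j and arr[i] > arr[j].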